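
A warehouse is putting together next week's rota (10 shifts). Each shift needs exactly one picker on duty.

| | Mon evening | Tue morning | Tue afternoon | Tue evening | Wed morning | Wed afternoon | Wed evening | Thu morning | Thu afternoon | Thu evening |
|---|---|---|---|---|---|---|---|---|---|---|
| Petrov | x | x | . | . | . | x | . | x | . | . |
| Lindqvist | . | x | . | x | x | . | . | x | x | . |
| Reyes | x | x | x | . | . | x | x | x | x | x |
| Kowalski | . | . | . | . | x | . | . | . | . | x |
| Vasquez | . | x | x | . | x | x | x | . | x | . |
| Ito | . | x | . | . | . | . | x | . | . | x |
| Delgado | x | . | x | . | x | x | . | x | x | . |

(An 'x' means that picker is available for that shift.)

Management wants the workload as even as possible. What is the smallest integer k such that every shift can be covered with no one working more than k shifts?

With 7 pickers and 10 worker-slots to fill, someone must work at least ⌈10/7⌉ = 2 shifts, so k ≥ 2.
k = 2 works: Mon evening→Petrov, Tue morning→Vasquez, Tue afternoon→Reyes, Tue evening→Lindqvist, Wed morning→Lindqvist, Wed afternoon→Petrov, Wed evening→Reyes, Thu morning→Delgado, Thu afternoon→Vasquez, Thu evening→Kowalski.
Loads: Petrov 2, Lindqvist 2, Reyes 2, Kowalski 1, Vasquez 2, Ito 0, Delgado 1 — all ≤ 2.

2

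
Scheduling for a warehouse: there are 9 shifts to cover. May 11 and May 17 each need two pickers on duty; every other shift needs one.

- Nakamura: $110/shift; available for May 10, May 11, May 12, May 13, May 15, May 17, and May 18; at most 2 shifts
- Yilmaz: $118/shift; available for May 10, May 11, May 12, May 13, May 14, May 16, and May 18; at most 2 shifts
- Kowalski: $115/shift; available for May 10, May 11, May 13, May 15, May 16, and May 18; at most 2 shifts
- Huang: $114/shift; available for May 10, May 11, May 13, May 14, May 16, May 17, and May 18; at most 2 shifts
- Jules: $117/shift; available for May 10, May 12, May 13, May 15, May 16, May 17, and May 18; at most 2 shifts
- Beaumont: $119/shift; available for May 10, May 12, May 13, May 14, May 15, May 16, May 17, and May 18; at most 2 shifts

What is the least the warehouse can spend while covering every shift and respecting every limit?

Picking the cheapest available picker for each shift independently would cost $1226, but that ignores the shift limits.
An optimal schedule: May 10→Kowalski, May 11→Kowalski+Huang, May 12→Nakamura, May 13→Huang, May 14→Yilmaz, May 15→Nakamura, May 16→Yilmaz, May 17→Jules+Beaumont, May 18→Jules.
Total: 115 + 115 + 114 + 110 + 114 + 118 + 110 + 118 + 117 + 119 + 117 = $1267.

$1267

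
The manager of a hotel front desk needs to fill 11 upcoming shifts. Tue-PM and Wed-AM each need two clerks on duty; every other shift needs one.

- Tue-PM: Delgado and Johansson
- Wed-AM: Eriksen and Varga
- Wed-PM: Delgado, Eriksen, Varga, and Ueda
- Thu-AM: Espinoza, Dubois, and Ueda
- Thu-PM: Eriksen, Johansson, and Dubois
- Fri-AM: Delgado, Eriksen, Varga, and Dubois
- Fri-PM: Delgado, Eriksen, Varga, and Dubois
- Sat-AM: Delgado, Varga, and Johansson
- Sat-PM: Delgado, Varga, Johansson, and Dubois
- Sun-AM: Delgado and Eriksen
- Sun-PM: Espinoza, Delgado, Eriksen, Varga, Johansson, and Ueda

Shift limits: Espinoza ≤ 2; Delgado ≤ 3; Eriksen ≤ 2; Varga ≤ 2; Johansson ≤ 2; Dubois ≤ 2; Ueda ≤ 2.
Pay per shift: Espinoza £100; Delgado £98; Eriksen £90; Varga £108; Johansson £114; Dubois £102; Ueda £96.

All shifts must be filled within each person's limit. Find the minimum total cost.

Tue-PM can only be covered by Delgado and Johansson, so that assignment is forced.
Wed-AM can only be covered by Eriksen and Varga, so that assignment is forced.
Picking the cheapest available clerk for each shift independently would cost £1242, but that ignores the shift limits.
An optimal schedule: Tue-PM→Delgado+Johansson, Wed-AM→Eriksen+Varga, Wed-PM→Ueda, Thu-AM→Ueda, Thu-PM→Dubois, Fri-AM→Delgado, Fri-PM→Dubois, Sat-AM→Delgado, Sat-PM→Varga, Sun-AM→Eriksen, Sun-PM→Espinoza.
Total: 98 + 114 + 90 + 108 + 96 + 96 + 102 + 98 + 102 + 98 + 108 + 90 + 100 = £1300.

£1300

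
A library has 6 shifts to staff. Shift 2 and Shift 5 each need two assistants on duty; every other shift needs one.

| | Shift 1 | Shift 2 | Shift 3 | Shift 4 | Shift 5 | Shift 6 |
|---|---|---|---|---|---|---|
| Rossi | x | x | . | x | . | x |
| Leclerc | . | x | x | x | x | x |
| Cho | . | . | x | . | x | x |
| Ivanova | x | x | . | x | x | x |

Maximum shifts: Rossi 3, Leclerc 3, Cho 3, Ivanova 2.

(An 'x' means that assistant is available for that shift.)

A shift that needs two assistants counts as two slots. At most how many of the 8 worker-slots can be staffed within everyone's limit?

8

Total capacity across all assistants is 3+3+3+2 = 11, and 8 slots are needed, so at most 8 can be filled.
An assignment achieving 8: Shift 1→Rossi, Shift 2→Rossi+Leclerc, Shift 3→Leclerc, Shift 4→Rossi, Shift 5→Leclerc+Cho, Shift 6→Cho.
Loads: Rossi 3/3, Leclerc 3/3, Cho 2/3, Ivanova 0/2.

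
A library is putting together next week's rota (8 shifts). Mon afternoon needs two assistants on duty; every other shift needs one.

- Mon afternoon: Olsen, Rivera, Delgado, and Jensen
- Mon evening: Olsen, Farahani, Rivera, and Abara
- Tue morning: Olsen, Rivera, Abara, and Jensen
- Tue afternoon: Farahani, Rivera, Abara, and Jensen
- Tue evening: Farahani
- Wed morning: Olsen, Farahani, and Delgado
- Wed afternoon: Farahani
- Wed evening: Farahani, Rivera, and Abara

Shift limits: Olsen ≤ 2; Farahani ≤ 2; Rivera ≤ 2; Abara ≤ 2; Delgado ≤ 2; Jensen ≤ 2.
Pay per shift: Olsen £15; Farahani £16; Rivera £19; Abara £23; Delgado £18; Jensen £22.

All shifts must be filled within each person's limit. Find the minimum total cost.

Tue evening can only be covered by Farahani, so that assignment is forced.
Wed afternoon can only be covered by Farahani, so that assignment is forced.
Picking the cheapest available assistant for each shift independently would cost £142, but that ignores the shift limits.
An optimal schedule: Mon afternoon→Delgado+Jensen, Mon evening→Olsen, Tue morning→Olsen, Tue afternoon→Rivera, Tue evening→Farahani, Wed morning→Delgado, Wed afternoon→Farahani, Wed evening→Rivera.
Total: 18 + 22 + 15 + 15 + 19 + 16 + 18 + 16 + 19 = £158.

£158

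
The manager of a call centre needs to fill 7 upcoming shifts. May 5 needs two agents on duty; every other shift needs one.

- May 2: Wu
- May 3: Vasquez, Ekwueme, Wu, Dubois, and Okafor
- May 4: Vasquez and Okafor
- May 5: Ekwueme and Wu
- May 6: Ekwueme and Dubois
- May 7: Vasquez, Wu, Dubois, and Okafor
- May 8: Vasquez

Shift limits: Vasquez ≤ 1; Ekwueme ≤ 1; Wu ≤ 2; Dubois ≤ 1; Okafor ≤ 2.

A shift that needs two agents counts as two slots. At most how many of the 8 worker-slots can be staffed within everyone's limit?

7

Total capacity across all agents is 1+1+2+1+2 = 7, and 8 slots are needed, so at most 7 can be filled.
An assignment achieving 7: May 2→Wu, May 4→Okafor, May 5→Ekwueme+Wu, May 6→Dubois, May 7→Okafor, May 8→Vasquez.
Loads: Vasquez 1/1, Ekwueme 1/1, Wu 2/2, Dubois 1/1, Okafor 2/2.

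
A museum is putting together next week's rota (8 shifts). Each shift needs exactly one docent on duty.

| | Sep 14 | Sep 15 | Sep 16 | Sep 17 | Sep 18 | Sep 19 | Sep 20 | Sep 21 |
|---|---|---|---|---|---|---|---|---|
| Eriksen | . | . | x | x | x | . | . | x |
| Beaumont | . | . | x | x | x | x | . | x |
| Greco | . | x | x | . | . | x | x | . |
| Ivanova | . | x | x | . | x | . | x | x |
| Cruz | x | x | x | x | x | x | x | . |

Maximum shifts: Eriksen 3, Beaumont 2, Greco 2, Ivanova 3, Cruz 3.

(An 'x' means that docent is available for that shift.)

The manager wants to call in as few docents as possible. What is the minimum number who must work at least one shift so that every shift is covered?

8 slots to fill and no one can take more than 3, so at least ⌈8/3⌉ = 3 docents are needed.
Eriksen, Beaumont, and Cruz alone can cover everything: Sep 14→Cruz, Sep 15→Cruz, Sep 16→Eriksen, Sep 17→Eriksen, Sep 18→Beaumont, Sep 19→Beaumont, Sep 20→Cruz, Sep 21→Eriksen.

3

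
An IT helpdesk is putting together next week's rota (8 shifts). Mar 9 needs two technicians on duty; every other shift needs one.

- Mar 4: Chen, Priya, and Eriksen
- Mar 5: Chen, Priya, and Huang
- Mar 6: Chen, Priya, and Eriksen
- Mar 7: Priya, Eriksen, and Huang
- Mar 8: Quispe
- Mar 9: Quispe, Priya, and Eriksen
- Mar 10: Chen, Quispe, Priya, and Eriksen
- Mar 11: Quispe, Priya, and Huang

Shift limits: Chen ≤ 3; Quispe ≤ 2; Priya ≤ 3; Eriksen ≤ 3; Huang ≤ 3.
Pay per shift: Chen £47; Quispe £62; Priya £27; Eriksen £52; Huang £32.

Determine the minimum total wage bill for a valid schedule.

£338

Mar 8 can only be covered by Quispe, so that assignment is forced.
Picking the cheapest available technician for each shift independently would cost £303, but that ignores the shift limits.
An optimal schedule: Mar 4→Priya, Mar 5→Huang, Mar 6→Priya, Mar 7→Huang, Mar 8→Quispe, Mar 9→Priya+Eriksen, Mar 10→Chen, Mar 11→Huang.
Total: 27 + 32 + 27 + 32 + 62 + 27 + 52 + 47 + 32 = £338.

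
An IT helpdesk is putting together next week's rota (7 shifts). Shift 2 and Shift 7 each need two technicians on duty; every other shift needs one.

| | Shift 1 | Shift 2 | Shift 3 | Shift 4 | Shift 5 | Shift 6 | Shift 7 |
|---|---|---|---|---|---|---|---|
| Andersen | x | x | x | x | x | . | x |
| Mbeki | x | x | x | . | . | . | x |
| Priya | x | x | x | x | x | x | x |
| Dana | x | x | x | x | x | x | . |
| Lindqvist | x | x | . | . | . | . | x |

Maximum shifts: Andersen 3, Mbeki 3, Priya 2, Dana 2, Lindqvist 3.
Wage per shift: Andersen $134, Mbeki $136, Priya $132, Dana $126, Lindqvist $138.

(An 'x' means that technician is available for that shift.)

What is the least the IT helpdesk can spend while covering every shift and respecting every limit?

Picking the cheapest available technician for each shift independently would cost $1154, but that ignores the shift limits.
An optimal schedule: Shift 1→Andersen, Shift 2→Andersen+Mbeki, Shift 3→Priya, Shift 4→Dana, Shift 5→Priya, Shift 6→Dana, Shift 7→Andersen+Mbeki.
Total: 134 + 134 + 136 + 132 + 126 + 132 + 126 + 134 + 136 = $1190.

$1190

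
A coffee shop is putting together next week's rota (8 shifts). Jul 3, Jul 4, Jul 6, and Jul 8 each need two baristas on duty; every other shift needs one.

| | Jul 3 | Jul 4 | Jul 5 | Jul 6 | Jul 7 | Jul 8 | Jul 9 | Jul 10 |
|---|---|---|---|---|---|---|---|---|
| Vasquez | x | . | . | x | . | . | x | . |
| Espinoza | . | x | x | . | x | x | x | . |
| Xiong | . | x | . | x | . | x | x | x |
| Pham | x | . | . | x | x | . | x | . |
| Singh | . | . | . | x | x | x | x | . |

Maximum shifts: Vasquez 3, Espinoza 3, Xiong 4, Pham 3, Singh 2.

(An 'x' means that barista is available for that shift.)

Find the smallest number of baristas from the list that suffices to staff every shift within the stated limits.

12 slots to fill and no one can take more than 4, so at least ⌈12/4⌉ = 3 baristas are needed.
Any 3 baristas together have capacity at most 4+3+3 = 10 < 12 slots, so 3 can never suffice.
Vasquez, Espinoza, Xiong, and Pham alone can cover everything: Jul 3→Vasquez+Pham, Jul 4→Espinoza+Xiong, Jul 5→Espinoza, Jul 6→Vasquez+Xiong, Jul 7→Pham, Jul 8→Espinoza+Xiong, Jul 9→Vasquez, Jul 10→Xiong.

4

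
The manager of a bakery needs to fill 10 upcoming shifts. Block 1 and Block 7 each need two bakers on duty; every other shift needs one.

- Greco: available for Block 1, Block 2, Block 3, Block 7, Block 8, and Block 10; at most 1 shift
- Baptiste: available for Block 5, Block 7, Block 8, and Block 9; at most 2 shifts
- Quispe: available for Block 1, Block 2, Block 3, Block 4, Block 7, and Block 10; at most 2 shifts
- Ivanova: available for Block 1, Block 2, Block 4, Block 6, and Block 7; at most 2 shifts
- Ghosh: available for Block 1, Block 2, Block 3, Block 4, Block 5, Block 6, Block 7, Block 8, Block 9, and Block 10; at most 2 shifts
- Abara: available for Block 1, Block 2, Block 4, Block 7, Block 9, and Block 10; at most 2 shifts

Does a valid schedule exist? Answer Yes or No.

No

Total capacity is 1+2+2+2+2+2 = 11 but 12 worker-slots are needed — infeasible.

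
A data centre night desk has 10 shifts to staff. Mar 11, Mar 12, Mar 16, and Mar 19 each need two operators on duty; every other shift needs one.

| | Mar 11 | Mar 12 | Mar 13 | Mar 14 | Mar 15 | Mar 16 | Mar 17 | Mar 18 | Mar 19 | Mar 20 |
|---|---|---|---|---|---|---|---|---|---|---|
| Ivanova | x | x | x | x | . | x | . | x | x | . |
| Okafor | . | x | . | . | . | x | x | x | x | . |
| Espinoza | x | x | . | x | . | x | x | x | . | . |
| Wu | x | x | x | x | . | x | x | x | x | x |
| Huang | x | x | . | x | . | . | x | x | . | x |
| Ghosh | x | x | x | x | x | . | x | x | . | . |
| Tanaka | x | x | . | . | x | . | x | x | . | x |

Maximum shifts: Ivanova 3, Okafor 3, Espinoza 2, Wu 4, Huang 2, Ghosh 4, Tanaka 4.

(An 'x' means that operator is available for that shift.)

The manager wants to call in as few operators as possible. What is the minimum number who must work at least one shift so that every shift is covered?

14 slots to fill and no one can take more than 4, so at least ⌈14/4⌉ = 4 operators are needed.
Ivanova, Okafor, Wu, and Ghosh alone can cover everything: Mar 11→Ivanova+Wu, Mar 12→Okafor+Ghosh, Mar 13→Ivanova, Mar 14→Ivanova, Mar 15→Ghosh, Mar 16→Okafor+Wu, Mar 17→Ghosh, Mar 18→Ghosh, Mar 19→Okafor+Wu, Mar 20→Wu.

4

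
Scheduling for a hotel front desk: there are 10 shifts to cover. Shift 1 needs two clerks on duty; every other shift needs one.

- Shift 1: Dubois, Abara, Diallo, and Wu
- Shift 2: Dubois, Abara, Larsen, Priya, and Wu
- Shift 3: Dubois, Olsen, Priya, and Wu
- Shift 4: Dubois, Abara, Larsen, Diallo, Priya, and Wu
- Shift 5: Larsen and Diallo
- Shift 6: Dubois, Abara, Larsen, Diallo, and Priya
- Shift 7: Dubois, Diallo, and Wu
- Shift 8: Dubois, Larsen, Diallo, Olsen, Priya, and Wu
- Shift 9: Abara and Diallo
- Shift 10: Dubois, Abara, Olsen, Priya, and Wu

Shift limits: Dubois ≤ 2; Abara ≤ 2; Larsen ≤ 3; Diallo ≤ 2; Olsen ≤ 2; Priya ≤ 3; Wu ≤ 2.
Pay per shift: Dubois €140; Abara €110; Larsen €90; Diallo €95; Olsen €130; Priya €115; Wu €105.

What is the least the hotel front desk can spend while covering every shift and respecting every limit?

€1120

Picking the cheapest available clerk for each shift independently would cost €1050, but that ignores the shift limits.
An optimal schedule: Shift 1→Wu+Abara, Shift 2→Larsen, Shift 3→Wu, Shift 4→Priya, Shift 5→Larsen, Shift 6→Larsen, Shift 7→Diallo, Shift 8→Priya, Shift 9→Diallo, Shift 10→Abara.
Total: 105 + 110 + 90 + 105 + 115 + 90 + 90 + 95 + 115 + 95 + 110 = €1120.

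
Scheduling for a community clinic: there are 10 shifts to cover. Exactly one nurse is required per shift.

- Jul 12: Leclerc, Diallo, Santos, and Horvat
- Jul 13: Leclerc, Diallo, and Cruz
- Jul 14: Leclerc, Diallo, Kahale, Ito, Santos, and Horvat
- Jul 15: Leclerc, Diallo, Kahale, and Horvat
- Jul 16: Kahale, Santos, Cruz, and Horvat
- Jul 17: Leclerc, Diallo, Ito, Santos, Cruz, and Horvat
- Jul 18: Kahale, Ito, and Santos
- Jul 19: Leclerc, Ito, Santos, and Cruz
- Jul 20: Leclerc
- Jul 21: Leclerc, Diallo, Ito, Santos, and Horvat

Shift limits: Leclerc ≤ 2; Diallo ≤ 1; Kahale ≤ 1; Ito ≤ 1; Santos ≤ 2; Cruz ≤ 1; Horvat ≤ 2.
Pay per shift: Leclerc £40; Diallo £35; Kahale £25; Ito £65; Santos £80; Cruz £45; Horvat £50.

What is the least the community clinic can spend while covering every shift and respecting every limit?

£510

Jul 20 can only be covered by Leclerc, so that assignment is forced.
Picking the cheapest available nurse for each shift independently would cost £320, but that ignores the shift limits.
An optimal schedule: Jul 12→Diallo, Jul 13→Leclerc, Jul 14→Horvat, Jul 15→Horvat, Jul 16→Santos, Jul 17→Cruz, Jul 18→Kahale, Jul 19→Ito, Jul 20→Leclerc, Jul 21→Santos.
Total: 35 + 40 + 50 + 50 + 80 + 45 + 25 + 65 + 40 + 80 = £510.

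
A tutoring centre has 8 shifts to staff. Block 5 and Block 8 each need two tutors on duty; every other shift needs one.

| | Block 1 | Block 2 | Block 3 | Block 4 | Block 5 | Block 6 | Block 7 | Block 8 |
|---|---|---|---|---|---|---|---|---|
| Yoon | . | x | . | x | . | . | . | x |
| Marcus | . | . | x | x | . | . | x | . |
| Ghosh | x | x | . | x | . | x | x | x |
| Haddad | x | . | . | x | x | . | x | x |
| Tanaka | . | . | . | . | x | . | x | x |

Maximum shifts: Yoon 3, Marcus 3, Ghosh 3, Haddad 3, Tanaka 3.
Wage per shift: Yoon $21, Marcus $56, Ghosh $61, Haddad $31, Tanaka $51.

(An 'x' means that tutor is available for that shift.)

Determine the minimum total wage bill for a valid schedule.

$375

Block 3 can only be covered by Marcus, so that assignment is forced.
Block 5 can only be covered by Haddad and Tanaka, so that assignment is forced.
Block 6 can only be covered by Ghosh, so that assignment is forced.
Picking the cheapest available tutor for each shift independently would cost $355, but that ignores the shift limits.
An optimal schedule: Block 1→Haddad, Block 2→Yoon, Block 3→Marcus, Block 4→Yoon, Block 5→Haddad+Tanaka, Block 6→Ghosh, Block 7→Haddad, Block 8→Yoon+Tanaka.
Total: 31 + 21 + 56 + 21 + 31 + 51 + 61 + 31 + 21 + 51 = $375.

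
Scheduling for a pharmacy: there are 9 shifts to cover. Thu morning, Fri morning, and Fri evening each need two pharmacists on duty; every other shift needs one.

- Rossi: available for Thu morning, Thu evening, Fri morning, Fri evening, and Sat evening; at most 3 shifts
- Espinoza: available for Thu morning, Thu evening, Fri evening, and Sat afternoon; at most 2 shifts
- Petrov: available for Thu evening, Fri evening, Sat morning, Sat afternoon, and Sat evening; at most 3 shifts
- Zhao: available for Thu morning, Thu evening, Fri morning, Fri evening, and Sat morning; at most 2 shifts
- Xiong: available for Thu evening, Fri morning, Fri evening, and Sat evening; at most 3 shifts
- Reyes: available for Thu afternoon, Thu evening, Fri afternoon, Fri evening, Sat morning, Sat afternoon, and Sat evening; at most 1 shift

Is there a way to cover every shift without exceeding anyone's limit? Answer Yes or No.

No

Total capacity is 14 and 12 slots are needed, so capacity alone doesn't rule it out.
Shifts {Thu afternoon, Fri afternoon} need 2 worker-slots in total, but the pharmacists available for any of those shifts (Reyes) can supply at most 1 among them. So no valid schedule exists.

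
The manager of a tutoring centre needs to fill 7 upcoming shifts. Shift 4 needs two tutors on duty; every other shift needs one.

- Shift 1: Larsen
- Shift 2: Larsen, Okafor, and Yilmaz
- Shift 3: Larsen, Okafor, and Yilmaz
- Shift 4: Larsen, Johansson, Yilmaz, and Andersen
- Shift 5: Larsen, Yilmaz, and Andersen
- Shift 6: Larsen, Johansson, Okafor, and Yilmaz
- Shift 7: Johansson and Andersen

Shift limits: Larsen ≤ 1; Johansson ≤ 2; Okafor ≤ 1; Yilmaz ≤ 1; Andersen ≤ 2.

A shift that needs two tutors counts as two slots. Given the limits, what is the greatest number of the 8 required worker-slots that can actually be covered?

7

Total capacity across all tutors is 1+2+1+1+2 = 7, and 8 slots are needed, so at most 7 can be filled.
An assignment achieving 7: Shift 1→Larsen, Shift 2→Okafor, Shift 3→Yilmaz, Shift 4→Johansson+Andersen, Shift 5→Andersen, Shift 7→Johansson.
Loads: Larsen 1/1, Johansson 2/2, Okafor 1/1, Yilmaz 1/1, Andersen 2/2.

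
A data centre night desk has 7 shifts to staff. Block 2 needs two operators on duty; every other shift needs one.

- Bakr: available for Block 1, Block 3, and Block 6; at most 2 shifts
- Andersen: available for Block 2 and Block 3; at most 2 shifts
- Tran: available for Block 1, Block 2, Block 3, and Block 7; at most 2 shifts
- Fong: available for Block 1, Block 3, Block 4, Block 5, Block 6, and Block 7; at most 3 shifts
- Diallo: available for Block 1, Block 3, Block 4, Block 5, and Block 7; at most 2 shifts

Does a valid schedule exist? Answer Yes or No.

Yes

Block 2 can only be covered by Andersen and Tran, so that assignment is forced.
One valid schedule: Block 1→Bakr, Block 2→Andersen+Tran, Block 3→Andersen, Block 4→Fong, Block 5→Fong, Block 6→Bakr, Block 7→Tran.
Loads: Bakr 2/2, Andersen 2/2, Tran 2/2, Fong 2/3, Diallo 0/2 — all within limits.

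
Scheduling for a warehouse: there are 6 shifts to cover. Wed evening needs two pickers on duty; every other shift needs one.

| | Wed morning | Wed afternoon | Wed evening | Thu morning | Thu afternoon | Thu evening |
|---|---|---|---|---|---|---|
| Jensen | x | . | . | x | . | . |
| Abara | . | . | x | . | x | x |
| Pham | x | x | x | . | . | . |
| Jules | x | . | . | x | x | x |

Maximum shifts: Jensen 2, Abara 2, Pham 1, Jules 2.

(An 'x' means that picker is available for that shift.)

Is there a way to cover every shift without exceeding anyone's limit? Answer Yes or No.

Total capacity is 7 and 7 slots are needed, so capacity alone doesn't rule it out.
Shifts {Wed afternoon, Wed evening} need 3 worker-slots in total, but the pickers available for any of those shifts (Abara and Pham) can supply at most 2 among them. So no valid schedule exists.

No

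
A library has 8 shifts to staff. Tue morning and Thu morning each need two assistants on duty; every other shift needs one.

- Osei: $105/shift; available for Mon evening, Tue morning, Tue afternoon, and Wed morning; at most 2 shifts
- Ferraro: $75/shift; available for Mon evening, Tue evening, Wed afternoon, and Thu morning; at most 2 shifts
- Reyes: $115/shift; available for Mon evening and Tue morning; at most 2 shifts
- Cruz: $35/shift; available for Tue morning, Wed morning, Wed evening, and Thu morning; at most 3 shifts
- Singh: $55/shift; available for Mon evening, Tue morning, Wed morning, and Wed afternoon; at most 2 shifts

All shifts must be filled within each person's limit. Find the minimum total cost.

Tue afternoon can only be covered by Osei, so that assignment is forced.
Tue evening can only be covered by Ferraro, so that assignment is forced.
Wed evening can only be covered by Cruz, so that assignment is forced.
Picking the cheapest available assistant for each shift independently would cost $560, but that ignores the shift limits.
An optimal schedule: Mon evening→Singh, Tue morning→Osei+Reyes, Tue afternoon→Osei, Tue evening→Ferraro, Wed morning→Cruz, Wed afternoon→Singh, Wed evening→Cruz, Thu morning→Cruz+Ferraro.
Total: 55 + 105 + 115 + 105 + 75 + 35 + 55 + 35 + 35 + 75 = $690.

$690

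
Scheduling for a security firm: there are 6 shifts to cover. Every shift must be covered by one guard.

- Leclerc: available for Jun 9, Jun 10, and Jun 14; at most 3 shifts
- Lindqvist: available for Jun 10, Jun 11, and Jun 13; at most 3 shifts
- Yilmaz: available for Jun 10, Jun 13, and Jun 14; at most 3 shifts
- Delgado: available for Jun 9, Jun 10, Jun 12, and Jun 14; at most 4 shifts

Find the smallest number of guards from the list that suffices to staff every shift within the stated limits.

6 slots to fill and no one can take more than 4, so at least ⌈6/4⌉ = 2 guards are needed.
Lindqvist and Delgado alone can cover everything: Jun 9→Delgado, Jun 10→Lindqvist, Jun 11→Lindqvist, Jun 12→Delgado, Jun 13→Lindqvist, Jun 14→Delgado.

2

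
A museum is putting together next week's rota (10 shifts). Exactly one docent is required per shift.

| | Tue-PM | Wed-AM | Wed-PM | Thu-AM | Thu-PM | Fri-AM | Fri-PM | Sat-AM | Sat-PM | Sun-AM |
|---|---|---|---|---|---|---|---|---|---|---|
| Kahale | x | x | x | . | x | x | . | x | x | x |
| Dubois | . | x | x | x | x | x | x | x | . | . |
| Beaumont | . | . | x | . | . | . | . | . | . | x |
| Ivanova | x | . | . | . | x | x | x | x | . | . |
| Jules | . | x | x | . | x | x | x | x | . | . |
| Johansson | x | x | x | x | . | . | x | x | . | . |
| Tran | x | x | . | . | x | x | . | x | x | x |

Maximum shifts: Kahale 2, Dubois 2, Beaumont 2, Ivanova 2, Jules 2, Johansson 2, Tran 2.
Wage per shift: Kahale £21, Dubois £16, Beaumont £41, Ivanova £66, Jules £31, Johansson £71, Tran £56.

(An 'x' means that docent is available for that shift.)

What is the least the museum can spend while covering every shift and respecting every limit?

£330

Picking the cheapest available docent for each shift independently would cost £175, but that ignores the shift limits.
An optimal schedule: Tue-PM→Kahale, Wed-AM→Jules, Wed-PM→Beaumont, Thu-AM→Dubois, Thu-PM→Jules, Fri-AM→Tran, Fri-PM→Dubois, Sat-AM→Tran, Sat-PM→Kahale, Sun-AM→Beaumont.
Total: 21 + 31 + 41 + 16 + 31 + 56 + 16 + 56 + 21 + 41 = £330.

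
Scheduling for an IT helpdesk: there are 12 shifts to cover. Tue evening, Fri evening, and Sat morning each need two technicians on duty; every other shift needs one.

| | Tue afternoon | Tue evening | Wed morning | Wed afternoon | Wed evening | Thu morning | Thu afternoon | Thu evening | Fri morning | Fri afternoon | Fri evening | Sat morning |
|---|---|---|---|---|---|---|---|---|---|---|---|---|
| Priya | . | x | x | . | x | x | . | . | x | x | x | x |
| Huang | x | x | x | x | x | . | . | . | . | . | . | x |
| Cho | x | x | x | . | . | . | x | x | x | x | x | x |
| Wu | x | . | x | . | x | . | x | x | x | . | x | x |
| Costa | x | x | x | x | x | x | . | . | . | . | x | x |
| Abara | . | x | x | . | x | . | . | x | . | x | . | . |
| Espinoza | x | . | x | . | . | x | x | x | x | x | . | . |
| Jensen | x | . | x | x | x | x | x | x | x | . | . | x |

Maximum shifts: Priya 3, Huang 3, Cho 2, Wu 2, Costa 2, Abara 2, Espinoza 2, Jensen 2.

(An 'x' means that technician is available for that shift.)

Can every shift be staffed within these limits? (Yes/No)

Yes

One valid schedule: Tue afternoon→Huang, Tue evening→Costa+Abara, Wed morning→Abara, Wed afternoon→Huang, Wed evening→Huang, Thu morning→Priya, Thu afternoon→Cho, Thu evening→Cho, Fri morning→Priya, Fri afternoon→Priya, Fri evening→Wu+Costa, Sat morning→Wu+Jensen.
Loads: Priya 3/3, Huang 3/3, Cho 2/2, Wu 2/2, Costa 2/2, Abara 2/2, Espinoza 0/2, Jensen 1/2 — all within limits.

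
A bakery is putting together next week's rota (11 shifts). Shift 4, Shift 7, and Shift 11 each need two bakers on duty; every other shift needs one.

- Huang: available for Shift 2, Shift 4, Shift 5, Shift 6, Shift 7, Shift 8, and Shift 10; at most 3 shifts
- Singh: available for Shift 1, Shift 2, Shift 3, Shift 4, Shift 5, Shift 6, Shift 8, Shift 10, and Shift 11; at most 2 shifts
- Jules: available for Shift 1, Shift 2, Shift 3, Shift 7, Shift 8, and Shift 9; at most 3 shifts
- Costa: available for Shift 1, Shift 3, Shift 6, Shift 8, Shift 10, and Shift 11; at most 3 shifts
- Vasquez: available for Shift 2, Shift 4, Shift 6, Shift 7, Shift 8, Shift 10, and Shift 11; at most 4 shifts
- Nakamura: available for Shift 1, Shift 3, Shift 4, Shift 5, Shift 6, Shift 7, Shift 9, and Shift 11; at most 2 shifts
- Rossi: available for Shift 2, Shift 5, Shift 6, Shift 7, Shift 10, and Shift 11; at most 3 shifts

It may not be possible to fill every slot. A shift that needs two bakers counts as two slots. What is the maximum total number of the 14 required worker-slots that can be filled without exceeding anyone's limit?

14

Total capacity across all bakers is 3+2+3+3+4+2+3 = 20, and 14 slots are needed, so at most 14 can be filled.
An assignment achieving 14: Shift 1→Singh, Shift 2→Huang, Shift 3→Singh, Shift 4→Huang+Vasquez, Shift 5→Huang, Shift 6→Costa, Shift 7→Jules+Vasquez, Shift 8→Jules, Shift 9→Jules, Shift 10→Costa, Shift 11→Costa+Vasquez.
Loads: Huang 3/3, Singh 2/2, Jules 3/3, Costa 3/3, Vasquez 3/4, Nakamura 0/2, Rossi 0/3.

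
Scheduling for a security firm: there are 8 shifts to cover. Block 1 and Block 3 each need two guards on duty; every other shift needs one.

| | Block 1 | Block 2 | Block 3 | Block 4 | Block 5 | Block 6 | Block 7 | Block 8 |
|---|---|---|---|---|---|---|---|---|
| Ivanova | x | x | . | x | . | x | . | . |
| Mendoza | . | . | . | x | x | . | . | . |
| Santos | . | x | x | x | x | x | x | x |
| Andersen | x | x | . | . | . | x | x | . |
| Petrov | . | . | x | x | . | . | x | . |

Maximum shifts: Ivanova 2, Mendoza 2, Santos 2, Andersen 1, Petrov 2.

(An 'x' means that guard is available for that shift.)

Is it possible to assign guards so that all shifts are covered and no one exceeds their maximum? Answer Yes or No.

Shifts {Block 1, Block 2, Block 3, Block 6, Block 8} need 7 worker-slots in total, but the guards available for any of those shifts (Ivanova, Santos, Andersen, and Petrov) can supply at most 6 among them. So no valid schedule exists.

No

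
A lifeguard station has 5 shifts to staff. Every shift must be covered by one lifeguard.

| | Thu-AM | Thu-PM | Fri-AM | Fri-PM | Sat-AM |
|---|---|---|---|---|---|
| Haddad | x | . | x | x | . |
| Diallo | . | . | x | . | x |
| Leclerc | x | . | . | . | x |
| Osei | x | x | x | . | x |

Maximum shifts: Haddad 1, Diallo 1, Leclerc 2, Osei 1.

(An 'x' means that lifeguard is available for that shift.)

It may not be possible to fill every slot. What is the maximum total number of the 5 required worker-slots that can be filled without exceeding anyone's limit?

5

Total capacity across all lifeguards is 1+1+2+1 = 5, and 5 slots are needed, so at most 5 can be filled.
An assignment achieving 5: Thu-AM→Leclerc, Thu-PM→Osei, Fri-AM→Diallo, Fri-PM→Haddad, Sat-AM→Leclerc.
Loads: Haddad 1/1, Diallo 1/1, Leclerc 2/2, Osei 1/1.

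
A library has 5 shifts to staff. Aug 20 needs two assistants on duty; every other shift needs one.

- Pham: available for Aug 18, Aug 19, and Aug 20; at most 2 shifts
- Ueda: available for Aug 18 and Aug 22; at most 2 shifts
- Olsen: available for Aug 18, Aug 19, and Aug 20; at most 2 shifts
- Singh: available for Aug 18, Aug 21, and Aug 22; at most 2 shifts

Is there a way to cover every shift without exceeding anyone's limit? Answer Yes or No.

Yes

Aug 20 can only be covered by Pham and Olsen, so that assignment is forced.
Aug 21 can only be covered by Singh, so that assignment is forced.
One valid schedule: Aug 18→Ueda, Aug 19→Pham, Aug 20→Pham+Olsen, Aug 21→Singh, Aug 22→Ueda.
Loads: Pham 2/2, Ueda 2/2, Olsen 1/2, Singh 1/2 — all within limits.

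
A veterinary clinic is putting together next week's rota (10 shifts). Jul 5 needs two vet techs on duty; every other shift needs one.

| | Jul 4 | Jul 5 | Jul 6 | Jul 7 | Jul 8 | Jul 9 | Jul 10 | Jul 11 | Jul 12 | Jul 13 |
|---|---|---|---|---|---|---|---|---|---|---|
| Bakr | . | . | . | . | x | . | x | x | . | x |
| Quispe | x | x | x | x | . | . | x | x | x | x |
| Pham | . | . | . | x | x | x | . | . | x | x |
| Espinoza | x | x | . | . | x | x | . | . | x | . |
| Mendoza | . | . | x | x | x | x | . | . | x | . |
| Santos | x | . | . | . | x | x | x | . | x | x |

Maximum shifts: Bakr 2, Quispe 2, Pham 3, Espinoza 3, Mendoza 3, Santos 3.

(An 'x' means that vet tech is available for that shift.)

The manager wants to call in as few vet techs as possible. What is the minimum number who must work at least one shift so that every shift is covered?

4

11 slots to fill and no one can take more than 3, so at least ⌈11/3⌉ = 4 vet techs are needed.
Quispe, Espinoza, Mendoza, and Santos alone can cover everything: Jul 4→Espinoza, Jul 5→Quispe+Espinoza, Jul 6→Mendoza, Jul 7→Mendoza, Jul 8→Espinoza, Jul 9→Mendoza, Jul 10→Santos, Jul 11→Quispe, Jul 12→Santos, Jul 13→Santos.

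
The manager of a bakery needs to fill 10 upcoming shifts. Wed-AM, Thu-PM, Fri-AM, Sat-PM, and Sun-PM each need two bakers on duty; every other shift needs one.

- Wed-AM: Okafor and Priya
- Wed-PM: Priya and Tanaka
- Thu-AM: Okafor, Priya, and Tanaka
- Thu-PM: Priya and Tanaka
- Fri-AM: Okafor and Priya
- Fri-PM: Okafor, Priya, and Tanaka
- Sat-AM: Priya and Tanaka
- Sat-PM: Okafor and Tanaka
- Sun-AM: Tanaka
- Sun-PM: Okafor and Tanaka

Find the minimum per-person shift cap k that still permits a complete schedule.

With 3 bakers and 15 worker-slots to fill, someone must work at least ⌈15/3⌉ = 5 shifts, so k ≥ 5.
k = 5 works: Wed-AM→Okafor+Priya, Wed-PM→Priya, Thu-AM→Okafor, Thu-PM→Priya+Tanaka, Fri-AM→Okafor+Priya, Fri-PM→Tanaka, Sat-AM→Priya, Sat-PM→Okafor+Tanaka, Sun-AM→Tanaka, Sun-PM→Okafor+Tanaka.
Loads: Okafor 5, Priya 5, Tanaka 5 — all ≤ 5.

5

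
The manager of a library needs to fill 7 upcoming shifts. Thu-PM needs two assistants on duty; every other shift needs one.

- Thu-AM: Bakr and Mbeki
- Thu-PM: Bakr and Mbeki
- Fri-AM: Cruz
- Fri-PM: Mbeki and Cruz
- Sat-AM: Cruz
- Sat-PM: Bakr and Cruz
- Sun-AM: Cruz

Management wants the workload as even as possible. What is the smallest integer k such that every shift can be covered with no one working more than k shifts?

With 3 assistants and 8 worker-slots to fill, someone must work at least ⌈8/3⌉ = 3 shifts, so k ≥ 3.
k = 3 works: Thu-AM→Bakr, Thu-PM→Bakr+Mbeki, Fri-AM→Cruz, Fri-PM→Mbeki, Sat-AM→Cruz, Sat-PM→Bakr, Sun-AM→Cruz.
Loads: Bakr 3, Mbeki 2, Cruz 3 — all ≤ 3.

3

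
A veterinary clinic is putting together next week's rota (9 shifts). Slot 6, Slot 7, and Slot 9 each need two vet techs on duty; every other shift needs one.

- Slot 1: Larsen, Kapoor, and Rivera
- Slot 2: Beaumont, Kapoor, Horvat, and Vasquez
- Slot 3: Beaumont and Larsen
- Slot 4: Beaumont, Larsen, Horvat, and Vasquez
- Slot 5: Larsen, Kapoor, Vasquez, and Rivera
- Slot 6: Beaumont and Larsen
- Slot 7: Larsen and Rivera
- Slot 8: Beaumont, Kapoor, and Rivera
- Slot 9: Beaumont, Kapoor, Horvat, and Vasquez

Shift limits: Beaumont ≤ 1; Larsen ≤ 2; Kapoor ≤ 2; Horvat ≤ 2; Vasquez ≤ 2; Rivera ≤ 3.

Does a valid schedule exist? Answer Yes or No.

Total capacity is 12 and 12 slots are needed, so capacity alone doesn't rule it out.
Shifts {Slot 3, Slot 6, Slot 7} need 5 worker-slots in total, but the vet techs available for any of those shifts (Beaumont, Larsen, and Rivera) can supply at most 4 among them. So no valid schedule exists.

No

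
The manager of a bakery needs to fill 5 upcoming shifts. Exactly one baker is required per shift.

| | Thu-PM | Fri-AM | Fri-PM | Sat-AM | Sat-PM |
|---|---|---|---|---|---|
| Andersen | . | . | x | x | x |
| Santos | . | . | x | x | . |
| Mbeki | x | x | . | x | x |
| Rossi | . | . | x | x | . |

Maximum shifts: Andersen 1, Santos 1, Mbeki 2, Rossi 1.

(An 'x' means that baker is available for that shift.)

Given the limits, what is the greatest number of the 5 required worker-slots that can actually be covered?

5

Total capacity across all bakers is 1+1+2+1 = 5, and 5 slots are needed, so at most 5 can be filled.
An assignment achieving 5: Thu-PM→Mbeki, Fri-AM→Mbeki, Fri-PM→Santos, Sat-AM→Rossi, Sat-PM→Andersen.
Loads: Andersen 1/1, Santos 1/1, Mbeki 2/2, Rossi 1/1.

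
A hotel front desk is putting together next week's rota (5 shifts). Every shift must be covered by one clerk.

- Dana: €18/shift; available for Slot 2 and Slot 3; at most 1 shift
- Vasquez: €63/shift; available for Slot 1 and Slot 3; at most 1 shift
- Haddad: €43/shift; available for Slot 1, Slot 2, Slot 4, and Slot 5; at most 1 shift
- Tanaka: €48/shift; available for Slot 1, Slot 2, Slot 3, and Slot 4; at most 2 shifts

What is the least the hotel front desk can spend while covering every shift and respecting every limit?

€220

Slot 5 can only be covered by Haddad, so that assignment is forced.
Picking the cheapest available clerk for each shift independently would cost €165, but that ignores the shift limits.
An optimal schedule: Slot 1→Vasquez, Slot 2→Dana, Slot 3→Tanaka, Slot 4→Tanaka, Slot 5→Haddad.
Total: 63 + 18 + 48 + 48 + 43 = €220.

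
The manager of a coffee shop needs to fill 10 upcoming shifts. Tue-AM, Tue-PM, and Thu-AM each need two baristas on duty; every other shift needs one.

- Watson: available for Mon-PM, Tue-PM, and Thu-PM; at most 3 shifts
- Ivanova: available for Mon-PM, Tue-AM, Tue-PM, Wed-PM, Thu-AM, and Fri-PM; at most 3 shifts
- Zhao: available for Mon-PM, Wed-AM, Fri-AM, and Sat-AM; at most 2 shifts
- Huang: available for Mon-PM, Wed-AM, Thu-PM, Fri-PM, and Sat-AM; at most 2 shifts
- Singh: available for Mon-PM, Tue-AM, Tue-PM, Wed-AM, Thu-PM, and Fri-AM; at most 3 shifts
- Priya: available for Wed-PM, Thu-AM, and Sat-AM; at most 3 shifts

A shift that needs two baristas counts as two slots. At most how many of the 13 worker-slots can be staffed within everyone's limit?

Total capacity across all baristas is 3+3+2+2+3+3 = 16, and 13 slots are needed, so at most 13 can be filled.
An assignment achieving 13: Mon-PM→Watson, Tue-AM→Ivanova+Singh, Tue-PM→Watson+Singh, Wed-AM→Zhao, Wed-PM→Ivanova, Thu-AM→Ivanova+Priya, Thu-PM→Watson, Fri-AM→Zhao, Fri-PM→Huang, Sat-AM→Huang.
Loads: Watson 3/3, Ivanova 3/3, Zhao 2/2, Huang 2/2, Singh 2/3, Priya 1/3.

13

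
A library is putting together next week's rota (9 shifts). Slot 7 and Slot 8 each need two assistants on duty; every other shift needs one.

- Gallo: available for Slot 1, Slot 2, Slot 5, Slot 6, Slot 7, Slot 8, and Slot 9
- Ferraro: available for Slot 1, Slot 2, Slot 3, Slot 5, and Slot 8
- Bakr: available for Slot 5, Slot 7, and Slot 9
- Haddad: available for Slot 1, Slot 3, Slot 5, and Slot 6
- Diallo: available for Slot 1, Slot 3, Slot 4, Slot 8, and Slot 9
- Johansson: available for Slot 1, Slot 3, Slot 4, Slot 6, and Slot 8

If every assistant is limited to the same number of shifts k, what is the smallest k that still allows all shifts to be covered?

2

With 6 assistants and 11 worker-slots to fill, someone must work at least ⌈11/6⌉ = 2 shifts, so k ≥ 2.
k = 2 works: Slot 1→Haddad, Slot 2→Gallo, Slot 3→Ferraro, Slot 4→Diallo, Slot 5→Ferraro, Slot 6→Haddad, Slot 7→Gallo+Bakr, Slot 8→Diallo+Johansson, Slot 9→Bakr.
Loads: Gallo 2, Ferraro 2, Bakr 2, Haddad 2, Diallo 2, Johansson 1 — all ≤ 2.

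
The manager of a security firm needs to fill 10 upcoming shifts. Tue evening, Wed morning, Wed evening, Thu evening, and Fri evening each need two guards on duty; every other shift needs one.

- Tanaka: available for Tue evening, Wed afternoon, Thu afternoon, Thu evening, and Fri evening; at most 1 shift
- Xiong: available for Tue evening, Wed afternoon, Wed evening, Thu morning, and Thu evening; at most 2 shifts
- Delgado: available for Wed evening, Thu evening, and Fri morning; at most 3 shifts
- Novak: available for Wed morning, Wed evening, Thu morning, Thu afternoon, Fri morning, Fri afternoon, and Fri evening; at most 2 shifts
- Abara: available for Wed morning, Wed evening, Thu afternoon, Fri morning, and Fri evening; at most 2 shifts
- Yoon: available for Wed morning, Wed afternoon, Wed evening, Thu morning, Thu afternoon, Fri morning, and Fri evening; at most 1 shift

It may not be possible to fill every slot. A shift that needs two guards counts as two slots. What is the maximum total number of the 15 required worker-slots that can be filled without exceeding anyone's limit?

Total capacity across all guards is 1+2+3+2+2+1 = 11, and 15 slots are needed, so at most 11 can be filled.
An assignment achieving 11: Tue evening→Tanaka+Xiong, Wed morning→Novak+Abara, Wed afternoon→Xiong, Wed evening→Delgado, Thu morning→Yoon, Thu afternoon→Abara, Thu evening→Delgado, Fri morning→Delgado, Fri afternoon→Novak.
Loads: Tanaka 1/1, Xiong 2/2, Delgado 3/3, Novak 2/2, Abara 2/2, Yoon 1/1.

11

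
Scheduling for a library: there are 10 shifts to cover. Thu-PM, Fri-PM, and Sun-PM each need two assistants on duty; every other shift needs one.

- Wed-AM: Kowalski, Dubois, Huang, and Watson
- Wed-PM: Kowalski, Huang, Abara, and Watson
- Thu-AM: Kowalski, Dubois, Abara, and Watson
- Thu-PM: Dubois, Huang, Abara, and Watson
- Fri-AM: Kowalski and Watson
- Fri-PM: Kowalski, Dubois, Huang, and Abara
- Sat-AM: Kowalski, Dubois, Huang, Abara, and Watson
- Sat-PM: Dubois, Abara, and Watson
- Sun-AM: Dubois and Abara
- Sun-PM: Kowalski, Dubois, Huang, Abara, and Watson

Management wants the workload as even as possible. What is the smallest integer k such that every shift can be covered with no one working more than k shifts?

With 5 assistants and 13 worker-slots to fill, someone must work at least ⌈13/5⌉ = 3 shifts, so k ≥ 3.
k = 3 works: Wed-AM→Kowalski, Wed-PM→Kowalski, Thu-AM→Dubois, Thu-PM→Huang+Abara, Fri-AM→Kowalski, Fri-PM→Huang+Abara, Sat-AM→Huang, Sat-PM→Dubois, Sun-AM→Dubois, Sun-PM→Abara+Watson.
Loads: Kowalski 3, Dubois 3, Huang 3, Abara 3, Watson 1 — all ≤ 3.

3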